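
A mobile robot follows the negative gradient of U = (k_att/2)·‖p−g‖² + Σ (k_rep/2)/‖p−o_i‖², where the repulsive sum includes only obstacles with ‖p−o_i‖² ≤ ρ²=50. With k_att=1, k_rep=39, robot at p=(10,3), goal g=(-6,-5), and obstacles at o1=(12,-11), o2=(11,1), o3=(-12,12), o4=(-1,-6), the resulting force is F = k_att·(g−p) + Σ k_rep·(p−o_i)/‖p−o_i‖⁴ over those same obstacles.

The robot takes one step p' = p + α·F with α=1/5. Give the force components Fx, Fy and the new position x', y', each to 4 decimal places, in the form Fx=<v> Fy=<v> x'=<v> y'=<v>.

F_att = 1·(g−p) = 1·(-16,-8) = (-16.0000,-8.0000)
o1: d²=200 > ρ²=50 → inactive
o2: d²=5 ≤ ρ²=50; F_rep = 39·(-1,2)/5² = (-1.5600,3.1200)
o3: d²=565 > ρ²=50 → inactive
o4: d²=202 > ρ²=50 → inactive
F = F_att + ΣF_rep = (-17.5600,-4.8800)
p' = p + 1/5·F = (6.4880,2.0240)

Fx=-17.5600 Fy=-4.8800 x'=6.4880 y'=2.0240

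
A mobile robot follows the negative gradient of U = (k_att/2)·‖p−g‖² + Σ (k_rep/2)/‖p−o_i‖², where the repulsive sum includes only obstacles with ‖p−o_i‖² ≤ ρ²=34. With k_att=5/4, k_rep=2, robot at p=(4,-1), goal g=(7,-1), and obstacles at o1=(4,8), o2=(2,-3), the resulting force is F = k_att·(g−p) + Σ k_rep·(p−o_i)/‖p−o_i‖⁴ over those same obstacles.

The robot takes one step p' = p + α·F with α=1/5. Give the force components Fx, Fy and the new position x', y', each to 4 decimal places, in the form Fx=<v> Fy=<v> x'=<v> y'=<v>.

Fx=3.8125 Fy=0.0625 x'=4.7625 y'=-0.9875

F_att = 5/4·(g−p) = 5/4·(3,0) = (3.7500,0.0000)
o1: d²=81 > ρ²=34 → inactive
o2: d²=8 ≤ ρ²=34; F_rep = 2·(2,2)/8² = (0.0625,0.0625)
F = F_att + ΣF_rep = (3.8125,0.0625)
p' = p + 1/5·F = (4.7625,-0.9875)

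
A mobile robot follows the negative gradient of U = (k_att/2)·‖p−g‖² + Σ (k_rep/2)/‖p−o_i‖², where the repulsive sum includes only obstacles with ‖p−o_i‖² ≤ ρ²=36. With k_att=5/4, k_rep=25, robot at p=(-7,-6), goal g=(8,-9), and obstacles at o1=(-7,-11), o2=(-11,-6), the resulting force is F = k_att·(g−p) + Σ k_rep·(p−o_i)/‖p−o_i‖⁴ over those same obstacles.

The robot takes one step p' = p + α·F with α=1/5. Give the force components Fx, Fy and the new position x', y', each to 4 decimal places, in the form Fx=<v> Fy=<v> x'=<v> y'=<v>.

F_att = 5/4·(g−p) = 5/4·(15,-3) = (18.7500,-3.7500)
o1: d²=25 ≤ ρ²=36; F_rep = 25·(0,5)/25² = (0.0000,0.2000)
o2: d²=16 ≤ ρ²=36; F_rep = 25·(4,0)/16² = (0.3906,0.0000)
F = F_att + ΣF_rep = (19.1406,-3.5500)
p' = p + 1/5·F = (-3.1719,-6.7100)

Fx=19.1406 Fy=-3.5500 x'=-3.1719 y'=-6.7100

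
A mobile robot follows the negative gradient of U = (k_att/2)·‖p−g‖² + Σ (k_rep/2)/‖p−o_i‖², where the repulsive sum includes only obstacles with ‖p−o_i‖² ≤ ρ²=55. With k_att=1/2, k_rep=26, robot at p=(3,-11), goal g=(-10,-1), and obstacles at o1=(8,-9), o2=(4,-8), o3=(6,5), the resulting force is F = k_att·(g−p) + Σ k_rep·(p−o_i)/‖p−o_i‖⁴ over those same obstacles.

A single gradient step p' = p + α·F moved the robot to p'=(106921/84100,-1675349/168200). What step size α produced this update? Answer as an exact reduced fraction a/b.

F_att = 1/2·(g−p) = 1/2·(-13,10) = (-6.5000,5.0000)
o1: d²=29 ≤ ρ²=55; F_rep = 26·(-5,-2)/29² = (-0.1546,-0.0618)
o2: d²=10 ≤ ρ²=55; F_rep = 26·(-1,-3)/10² = (-0.2600,-0.7800)
o3: d²=265 > ρ²=55 → inactive
F = F_att + ΣF_rep = (-6.9146,4.1582)
Δp = p'−p = (-1.7286,1.0395); α = Δx/Fx = (-145379/84100) / (-145379/21025) = 1/4
check: Δy/Fy = (174851/168200) / (174851/42050) = 1/4 ✓

α = 1/4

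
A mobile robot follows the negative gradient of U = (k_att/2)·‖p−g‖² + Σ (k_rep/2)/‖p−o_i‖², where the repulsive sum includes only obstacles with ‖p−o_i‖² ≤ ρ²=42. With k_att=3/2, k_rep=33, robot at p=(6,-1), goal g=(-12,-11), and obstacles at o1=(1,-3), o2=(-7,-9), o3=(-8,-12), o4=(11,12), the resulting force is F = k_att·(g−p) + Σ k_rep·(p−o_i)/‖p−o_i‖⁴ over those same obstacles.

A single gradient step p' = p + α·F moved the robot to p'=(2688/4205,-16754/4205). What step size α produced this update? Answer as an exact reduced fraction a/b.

α = 1/5

F_att = 3/2·(g−p) = 3/2·(-18,-10) = (-27.0000,-15.0000)
o1: d²=29 ≤ ρ²=42; F_rep = 33·(5,2)/29² = (0.1962,0.0785)
o2: d²=233 > ρ²=42 → inactive
o3: d²=317 > ρ²=42 → inactive
o4: d²=194 > ρ²=42 → inactive
F = F_att + ΣF_rep = (-26.8038,-14.9215)
Δp = p'−p = (-5.3608,-2.9843); α = Δx/Fx = (-22542/4205) / (-22542/841) = 1/5
check: Δy/Fy = (-12549/4205) / (-12549/841) = 1/5 ✓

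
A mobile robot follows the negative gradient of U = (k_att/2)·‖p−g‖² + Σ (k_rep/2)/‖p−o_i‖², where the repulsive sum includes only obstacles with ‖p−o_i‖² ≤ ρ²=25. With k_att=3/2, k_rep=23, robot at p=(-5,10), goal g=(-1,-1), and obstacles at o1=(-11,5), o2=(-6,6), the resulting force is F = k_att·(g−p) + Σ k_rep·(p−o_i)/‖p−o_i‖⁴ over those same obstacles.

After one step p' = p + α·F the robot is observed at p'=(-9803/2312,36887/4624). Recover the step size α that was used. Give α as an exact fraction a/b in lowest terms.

α = 1/8

F_att = 3/2·(g−p) = 3/2·(4,-11) = (6.0000,-16.5000)
o1: d²=61 > ρ²=25 → inactive
o2: d²=17 ≤ ρ²=25; F_rep = 23·(1,4)/17² = (0.0796,0.3183)
F = F_att + ΣF_rep = (6.0796,-16.1817)
Δp = p'−p = (0.7599,-2.0227); α = Δx/Fx = (1757/2312) / (1757/289) = 1/8
check: Δy/Fy = (-9353/4624) / (-9353/578) = 1/8 ✓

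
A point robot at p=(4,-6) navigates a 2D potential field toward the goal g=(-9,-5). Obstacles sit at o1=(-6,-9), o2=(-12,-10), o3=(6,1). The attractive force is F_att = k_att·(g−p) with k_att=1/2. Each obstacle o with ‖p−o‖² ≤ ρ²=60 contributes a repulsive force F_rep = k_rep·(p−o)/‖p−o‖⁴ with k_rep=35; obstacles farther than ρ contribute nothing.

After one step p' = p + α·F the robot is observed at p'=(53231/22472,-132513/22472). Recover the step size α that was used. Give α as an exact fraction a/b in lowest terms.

F_att = 1/2·(g−p) = 1/2·(-13,1) = (-6.5000,0.5000)
o1: d²=109 > ρ²=60 → inactive
o2: d²=272 > ρ²=60 → inactive
o3: d²=53 ≤ ρ²=60; F_rep = 35·(-2,-7)/53² = (-0.0249,-0.0872)
F = F_att + ΣF_rep = (-6.5249,0.4128)
Δp = p'−p = (-1.6312,0.1032); α = Δx/Fx = (-36657/22472) / (-36657/5618) = 1/4
check: Δy/Fy = (2319/22472) / (2319/5618) = 1/4 ✓

α = 1/4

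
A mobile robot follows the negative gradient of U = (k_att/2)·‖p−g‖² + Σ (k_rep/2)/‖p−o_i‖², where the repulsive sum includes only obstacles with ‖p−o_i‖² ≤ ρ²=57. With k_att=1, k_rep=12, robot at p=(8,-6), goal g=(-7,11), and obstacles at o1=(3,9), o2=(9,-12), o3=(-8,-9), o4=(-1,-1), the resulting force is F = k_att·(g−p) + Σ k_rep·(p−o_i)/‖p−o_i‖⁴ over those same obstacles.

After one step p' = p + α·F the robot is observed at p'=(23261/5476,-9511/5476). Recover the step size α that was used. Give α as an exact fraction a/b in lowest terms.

α = 1/4

F_att = 1·(g−p) = 1·(-15,17) = (-15.0000,17.0000)
o1: d²=250 > ρ²=57 → inactive
o2: d²=37 ≤ ρ²=57; F_rep = 12·(-1,6)/37² = (-0.0088,0.0526)
o3: d²=265 > ρ²=57 → inactive
o4: d²=106 > ρ²=57 → inactive
F = F_att + ΣF_rep = (-15.0088,17.0526)
Δp = p'−p = (-3.7522,4.2631); α = Δx/Fx = (-20547/5476) / (-20547/1369) = 1/4
check: Δy/Fy = (23345/5476) / (23345/1369) = 1/4 ✓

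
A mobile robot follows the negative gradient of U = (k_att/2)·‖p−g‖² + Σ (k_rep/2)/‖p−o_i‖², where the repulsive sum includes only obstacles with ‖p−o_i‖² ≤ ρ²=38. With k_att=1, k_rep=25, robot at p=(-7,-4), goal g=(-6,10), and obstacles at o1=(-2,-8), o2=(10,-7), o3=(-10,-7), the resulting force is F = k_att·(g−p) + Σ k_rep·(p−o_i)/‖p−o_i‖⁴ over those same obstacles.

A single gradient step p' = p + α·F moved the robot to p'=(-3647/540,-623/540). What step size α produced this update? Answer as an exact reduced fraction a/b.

α = 1/5

F_att = 1·(g−p) = 1·(1,14) = (1.0000,14.0000)
o1: d²=41 > ρ²=38 → inactive
o2: d²=298 > ρ²=38 → inactive
o3: d²=18 ≤ ρ²=38; F_rep = 25·(3,3)/18² = (0.2315,0.2315)
F = F_att + ΣF_rep = (1.2315,14.2315)
Δp = p'−p = (0.2463,2.8463); α = Δx/Fx = (133/540) / (133/108) = 1/5
check: Δy/Fy = (1537/540) / (1537/108) = 1/5 ✓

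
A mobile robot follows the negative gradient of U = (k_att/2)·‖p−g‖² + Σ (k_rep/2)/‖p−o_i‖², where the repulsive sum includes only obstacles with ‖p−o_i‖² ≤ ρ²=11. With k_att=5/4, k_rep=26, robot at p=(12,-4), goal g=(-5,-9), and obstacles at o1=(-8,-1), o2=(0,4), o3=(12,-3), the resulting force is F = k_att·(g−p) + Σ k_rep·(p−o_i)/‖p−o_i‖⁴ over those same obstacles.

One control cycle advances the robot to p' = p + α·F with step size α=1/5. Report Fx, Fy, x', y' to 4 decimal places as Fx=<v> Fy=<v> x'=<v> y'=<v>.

Fx=-21.2500 Fy=-32.2500 x'=7.7500 y'=-10.4500

F_att = 5/4·(g−p) = 5/4·(-17,-5) = (-21.2500,-6.2500)
o1: d²=409 > ρ²=11 → inactive
o2: d²=208 > ρ²=11 → inactive
o3: d²=1 ≤ ρ²=11; F_rep = 26·(0,-1)/1² = (0.0000,-26.0000)
F = F_att + ΣF_rep = (-21.2500,-32.2500)
p' = p + 1/5·F = (7.7500,-10.4500)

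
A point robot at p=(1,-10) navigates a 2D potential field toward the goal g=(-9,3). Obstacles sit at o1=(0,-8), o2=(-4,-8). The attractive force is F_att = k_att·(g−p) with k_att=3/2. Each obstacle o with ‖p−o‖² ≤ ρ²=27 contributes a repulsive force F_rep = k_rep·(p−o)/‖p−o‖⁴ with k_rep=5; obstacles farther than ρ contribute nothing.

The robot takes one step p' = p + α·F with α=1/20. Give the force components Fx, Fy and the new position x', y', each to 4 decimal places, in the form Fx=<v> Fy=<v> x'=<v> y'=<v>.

Fx=-14.8000 Fy=19.1000 x'=0.2600 y'=-9.0450

F_att = 3/2·(g−p) = 3/2·(-10,13) = (-15.0000,19.5000)
o1: d²=5 ≤ ρ²=27; F_rep = 5·(1,-2)/5² = (0.2000,-0.4000)
o2: d²=29 > ρ²=27 → inactive
F = F_att + ΣF_rep = (-14.8000,19.1000)
p' = p + 1/20·F = (0.2600,-9.0450)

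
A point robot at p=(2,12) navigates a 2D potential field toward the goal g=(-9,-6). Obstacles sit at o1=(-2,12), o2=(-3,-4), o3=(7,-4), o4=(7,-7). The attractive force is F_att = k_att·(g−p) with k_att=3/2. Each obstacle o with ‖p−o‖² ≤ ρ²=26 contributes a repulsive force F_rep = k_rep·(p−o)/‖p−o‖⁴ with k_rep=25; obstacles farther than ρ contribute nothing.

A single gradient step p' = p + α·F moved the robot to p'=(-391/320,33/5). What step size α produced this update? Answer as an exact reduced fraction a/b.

α = 1/5

F_att = 3/2·(g−p) = 3/2·(-11,-18) = (-16.5000,-27.0000)
o1: d²=16 ≤ ρ²=26; F_rep = 25·(4,0)/16² = (0.3906,0.0000)
o2: d²=281 > ρ²=26 → inactive
o3: d²=281 > ρ²=26 → inactive
o4: d²=386 > ρ²=26 → inactive
F = F_att + ΣF_rep = (-16.1094,-27.0000)
Δp = p'−p = (-3.2219,-5.4000); α = Δx/Fx = (-1031/320) / (-1031/64) = 1/5
check: Δy/Fy = (-27/5) / (-27) = 1/5 ✓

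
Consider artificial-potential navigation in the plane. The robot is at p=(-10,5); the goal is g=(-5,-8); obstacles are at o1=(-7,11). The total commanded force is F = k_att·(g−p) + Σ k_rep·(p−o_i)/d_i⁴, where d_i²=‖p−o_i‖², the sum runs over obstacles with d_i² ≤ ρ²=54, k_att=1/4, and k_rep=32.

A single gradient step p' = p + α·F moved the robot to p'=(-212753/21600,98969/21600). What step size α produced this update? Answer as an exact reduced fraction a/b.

F_att = 1/4·(g−p) = 1/4·(5,-13) = (1.2500,-3.2500)
o1: d²=45 ≤ ρ²=54; F_rep = 32·(-3,-6)/45² = (-0.0474,-0.0948)
F = F_att + ΣF_rep = (1.2026,-3.3448)
Δp = p'−p = (0.1503,-0.4181); α = Δx/Fx = (3247/21600) / (3247/2700) = 1/8
check: Δy/Fy = (-9031/21600) / (-9031/2700) = 1/8 ✓

α = 1/8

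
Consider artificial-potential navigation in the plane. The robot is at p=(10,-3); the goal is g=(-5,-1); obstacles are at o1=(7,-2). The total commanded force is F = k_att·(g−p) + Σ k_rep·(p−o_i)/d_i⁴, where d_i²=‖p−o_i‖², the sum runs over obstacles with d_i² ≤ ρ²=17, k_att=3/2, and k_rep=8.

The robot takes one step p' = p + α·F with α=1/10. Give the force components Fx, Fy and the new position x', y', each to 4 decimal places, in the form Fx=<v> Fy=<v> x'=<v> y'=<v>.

F_att = 3/2·(g−p) = 3/2·(-15,2) = (-22.5000,3.0000)
o1: d²=10 ≤ ρ²=17; F_rep = 8·(3,-1)/10² = (0.2400,-0.0800)
F = F_att + ΣF_rep = (-22.2600,2.9200)
p' = p + 1/10·F = (7.7740,-2.7080)

Fx=-22.2600 Fy=2.9200 x'=7.7740 y'=-2.7080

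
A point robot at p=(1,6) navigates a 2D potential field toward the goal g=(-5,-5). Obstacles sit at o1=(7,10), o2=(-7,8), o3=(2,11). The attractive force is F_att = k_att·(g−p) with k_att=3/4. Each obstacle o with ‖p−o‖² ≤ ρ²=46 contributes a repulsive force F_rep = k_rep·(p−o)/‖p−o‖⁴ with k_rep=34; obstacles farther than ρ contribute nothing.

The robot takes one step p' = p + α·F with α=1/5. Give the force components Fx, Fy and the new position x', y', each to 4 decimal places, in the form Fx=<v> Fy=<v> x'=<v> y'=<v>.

Fx=-4.5503 Fy=-8.5015 x'=0.0899 y'=4.2997

F_att = 3/4·(g−p) = 3/4·(-6,-11) = (-4.5000,-8.2500)
o1: d²=52 > ρ²=46 → inactive
o2: d²=68 > ρ²=46 → inactive
o3: d²=26 ≤ ρ²=46; F_rep = 34·(-1,-5)/26² = (-0.0503,-0.2515)
F = F_att + ΣF_rep = (-4.5503,-8.5015)
p' = p + 1/5·F = (0.0899,4.2997)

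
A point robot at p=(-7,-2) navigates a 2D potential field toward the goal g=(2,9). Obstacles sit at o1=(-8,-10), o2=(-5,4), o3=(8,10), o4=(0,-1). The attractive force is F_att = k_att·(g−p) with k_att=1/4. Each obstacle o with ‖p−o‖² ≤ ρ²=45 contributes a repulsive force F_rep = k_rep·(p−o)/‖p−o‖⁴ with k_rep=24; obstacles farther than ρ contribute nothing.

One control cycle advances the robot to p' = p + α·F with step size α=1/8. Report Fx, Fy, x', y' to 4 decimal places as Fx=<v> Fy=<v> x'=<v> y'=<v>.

F_att = 1/4·(g−p) = 1/4·(9,11) = (2.2500,2.7500)
o1: d²=65 > ρ²=45 → inactive
o2: d²=40 ≤ ρ²=45; F_rep = 24·(-2,-6)/40² = (-0.0300,-0.0900)
o3: d²=369 > ρ²=45 → inactive
o4: d²=50 > ρ²=45 → inactive
F = F_att + ΣF_rep = (2.2200,2.6600)
p' = p + 1/8·F = (-6.7225,-1.6675)

Fx=2.2200 Fy=2.6600 x'=-6.7225 y'=-1.6675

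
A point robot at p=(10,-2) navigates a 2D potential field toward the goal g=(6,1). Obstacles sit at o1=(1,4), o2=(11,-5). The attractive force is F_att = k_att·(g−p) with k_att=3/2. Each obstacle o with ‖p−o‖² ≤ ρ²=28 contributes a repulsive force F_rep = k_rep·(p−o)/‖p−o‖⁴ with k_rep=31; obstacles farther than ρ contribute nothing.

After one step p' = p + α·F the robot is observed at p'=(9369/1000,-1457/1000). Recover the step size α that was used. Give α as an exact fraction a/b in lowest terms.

F_att = 3/2·(g−p) = 3/2·(-4,3) = (-6.0000,4.5000)
o1: d²=117 > ρ²=28 → inactive
o2: d²=10 ≤ ρ²=28; F_rep = 31·(-1,3)/10² = (-0.3100,0.9300)
F = F_att + ΣF_rep = (-6.3100,5.4300)
Δp = p'−p = (-0.6310,0.5430); α = Δx/Fx = (-631/1000) / (-631/100) = 1/10
check: Δy/Fy = (543/1000) / (543/100) = 1/10 ✓

α = 1/10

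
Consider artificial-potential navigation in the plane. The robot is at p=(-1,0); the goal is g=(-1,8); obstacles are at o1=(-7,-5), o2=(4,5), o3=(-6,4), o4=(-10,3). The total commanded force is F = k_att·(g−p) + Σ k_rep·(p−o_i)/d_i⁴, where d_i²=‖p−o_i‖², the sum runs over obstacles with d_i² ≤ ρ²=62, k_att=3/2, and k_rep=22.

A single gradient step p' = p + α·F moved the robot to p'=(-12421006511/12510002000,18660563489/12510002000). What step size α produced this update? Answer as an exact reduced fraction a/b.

α = 1/8

F_att = 3/2·(g−p) = 3/2·(0,8) = (0.0000,12.0000)
o1: d²=61 ≤ ρ²=62; F_rep = 22·(6,5)/61² = (0.0355,0.0296)
o2: d²=50 ≤ ρ²=62; F_rep = 22·(-5,-5)/50² = (-0.0440,-0.0440)
o3: d²=41 ≤ ρ²=62; F_rep = 22·(5,-4)/41² = (0.0654,-0.0523)
o4: d²=90 > ρ²=62 → inactive
F = F_att + ΣF_rep = (0.0569,11.9332)
Δp = p'−p = (0.0071,1.4917); α = Δx/Fx = (88995489/12510002000) / (88995489/1563750250) = 1/8
check: Δy/Fy = (18660563489/12510002000) / (18660563489/1563750250) = 1/8 ✓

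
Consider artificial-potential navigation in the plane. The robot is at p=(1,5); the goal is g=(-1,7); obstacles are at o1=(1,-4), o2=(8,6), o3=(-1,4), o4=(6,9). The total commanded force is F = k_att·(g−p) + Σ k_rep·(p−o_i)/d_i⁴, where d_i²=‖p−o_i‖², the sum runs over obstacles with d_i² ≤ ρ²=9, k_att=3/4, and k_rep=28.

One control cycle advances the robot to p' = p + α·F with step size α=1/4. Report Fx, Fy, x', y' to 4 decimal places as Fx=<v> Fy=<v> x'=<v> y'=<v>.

F_att = 3/4·(g−p) = 3/4·(-2,2) = (-1.5000,1.5000)
o1: d²=81 > ρ²=9 → inactive
o2: d²=50 > ρ²=9 → inactive
o3: d²=5 ≤ ρ²=9; F_rep = 28·(2,1)/5² = (2.2400,1.1200)
o4: d²=41 > ρ²=9 → inactive
F = F_att + ΣF_rep = (0.7400,2.6200)
p' = p + 1/4·F = (1.1850,5.6550)

Fx=0.7400 Fy=2.6200 x'=1.1850 y'=5.6550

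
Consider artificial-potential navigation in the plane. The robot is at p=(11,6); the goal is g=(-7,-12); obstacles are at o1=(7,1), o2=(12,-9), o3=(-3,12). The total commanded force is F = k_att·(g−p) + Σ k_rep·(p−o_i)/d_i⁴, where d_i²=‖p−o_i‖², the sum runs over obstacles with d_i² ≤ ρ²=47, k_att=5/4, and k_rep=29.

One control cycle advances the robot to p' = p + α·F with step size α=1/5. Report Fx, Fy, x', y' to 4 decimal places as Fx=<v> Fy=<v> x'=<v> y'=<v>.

F_att = 5/4·(g−p) = 5/4·(-18,-18) = (-22.5000,-22.5000)
o1: d²=41 ≤ ρ²=47; F_rep = 29·(4,5)/41² = (0.0690,0.0863)
o2: d²=226 > ρ²=47 → inactive
o3: d²=232 > ρ²=47 → inactive
F = F_att + ΣF_rep = (-22.4310,-22.4137)
p' = p + 1/5·F = (6.5138,1.5173)

Fx=-22.4310 Fy=-22.4137 x'=6.5138 y'=1.5173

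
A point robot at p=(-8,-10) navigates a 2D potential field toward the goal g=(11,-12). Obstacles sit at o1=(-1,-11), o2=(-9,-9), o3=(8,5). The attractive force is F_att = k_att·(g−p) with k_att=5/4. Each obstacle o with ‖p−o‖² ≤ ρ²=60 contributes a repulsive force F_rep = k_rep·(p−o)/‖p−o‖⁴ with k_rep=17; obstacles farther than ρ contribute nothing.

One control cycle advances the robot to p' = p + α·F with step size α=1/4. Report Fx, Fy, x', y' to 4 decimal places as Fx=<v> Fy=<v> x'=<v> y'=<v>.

Fx=27.9524 Fy=-6.7432 x'=-1.0119 y'=-11.6858

F_att = 5/4·(g−p) = 5/4·(19,-2) = (23.7500,-2.5000)
o1: d²=50 ≤ ρ²=60; F_rep = 17·(-7,1)/50² = (-0.0476,0.0068)
o2: d²=2 ≤ ρ²=60; F_rep = 17·(1,-1)/2² = (4.2500,-4.2500)
o3: d²=481 > ρ²=60 → inactive
F = F_att + ΣF_rep = (27.9524,-6.7432)
p' = p + 1/4·F = (-1.0119,-11.6858)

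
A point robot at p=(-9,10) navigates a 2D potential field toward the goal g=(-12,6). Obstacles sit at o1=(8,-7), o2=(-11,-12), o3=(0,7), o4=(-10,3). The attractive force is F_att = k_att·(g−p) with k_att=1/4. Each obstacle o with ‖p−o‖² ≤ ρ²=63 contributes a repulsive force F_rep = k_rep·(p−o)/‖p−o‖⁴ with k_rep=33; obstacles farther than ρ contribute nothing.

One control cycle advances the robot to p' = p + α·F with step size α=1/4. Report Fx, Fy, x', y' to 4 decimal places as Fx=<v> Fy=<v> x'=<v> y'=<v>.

Fx=-0.7368 Fy=-0.9076 x'=-9.1842 y'=9.7731

F_att = 1/4·(g−p) = 1/4·(-3,-4) = (-0.7500,-1.0000)
o1: d²=578 > ρ²=63 → inactive
o2: d²=488 > ρ²=63 → inactive
o3: d²=90 > ρ²=63 → inactive
o4: d²=50 ≤ ρ²=63; F_rep = 33·(1,7)/50² = (0.0132,0.0924)
F = F_att + ΣF_rep = (-0.7368,-0.9076)
p' = p + 1/4·F = (-9.1842,9.7731)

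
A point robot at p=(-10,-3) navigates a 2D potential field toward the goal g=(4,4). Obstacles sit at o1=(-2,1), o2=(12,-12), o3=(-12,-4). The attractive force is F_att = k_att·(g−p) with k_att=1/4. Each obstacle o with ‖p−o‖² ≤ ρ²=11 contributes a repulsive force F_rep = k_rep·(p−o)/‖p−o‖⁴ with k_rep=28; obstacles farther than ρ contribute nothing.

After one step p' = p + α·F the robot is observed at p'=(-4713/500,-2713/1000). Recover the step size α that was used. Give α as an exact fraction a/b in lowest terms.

α = 1/10

F_att = 1/4·(g−p) = 1/4·(14,7) = (3.5000,1.7500)
o1: d²=80 > ρ²=11 → inactive
o2: d²=565 > ρ²=11 → inactive
o3: d²=5 ≤ ρ²=11; F_rep = 28·(2,1)/5² = (2.2400,1.1200)
F = F_att + ΣF_rep = (5.7400,2.8700)
Δp = p'−p = (0.5740,0.2870); α = Δx/Fx = (287/500) / (287/50) = 1/10
check: Δy/Fy = (287/1000) / (287/100) = 1/10 ✓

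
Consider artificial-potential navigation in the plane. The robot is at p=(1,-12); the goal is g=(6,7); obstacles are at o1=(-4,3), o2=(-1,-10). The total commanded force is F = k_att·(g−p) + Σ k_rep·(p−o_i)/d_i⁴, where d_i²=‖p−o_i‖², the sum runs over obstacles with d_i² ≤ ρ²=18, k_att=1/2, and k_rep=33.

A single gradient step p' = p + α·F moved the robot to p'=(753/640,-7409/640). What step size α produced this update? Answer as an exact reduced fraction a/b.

F_att = 1/2·(g−p) = 1/2·(5,19) = (2.5000,9.5000)
o1: d²=250 > ρ²=18 → inactive
o2: d²=8 ≤ ρ²=18; F_rep = 33·(2,-2)/8² = (1.0312,-1.0312)
F = F_att + ΣF_rep = (3.5312,8.4688)
Δp = p'−p = (0.1766,0.4234); α = Δx/Fx = (113/640) / (113/32) = 1/20
check: Δy/Fy = (271/640) / (271/32) = 1/20 ✓

α = 1/20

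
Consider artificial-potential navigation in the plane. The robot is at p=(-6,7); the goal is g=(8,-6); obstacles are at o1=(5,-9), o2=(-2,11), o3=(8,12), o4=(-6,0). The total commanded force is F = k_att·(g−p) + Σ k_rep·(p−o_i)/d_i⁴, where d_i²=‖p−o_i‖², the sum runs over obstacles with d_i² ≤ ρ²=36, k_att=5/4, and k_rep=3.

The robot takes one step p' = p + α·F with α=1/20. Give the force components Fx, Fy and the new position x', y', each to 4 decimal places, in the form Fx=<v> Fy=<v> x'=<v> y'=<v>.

Fx=17.4883 Fy=-16.2617 x'=-5.1256 y'=6.1869

F_att = 5/4·(g−p) = 5/4·(14,-13) = (17.5000,-16.2500)
o1: d²=377 > ρ²=36 → inactive
o2: d²=32 ≤ ρ²=36; F_rep = 3·(-4,-4)/32² = (-0.0117,-0.0117)
o3: d²=221 > ρ²=36 → inactive
o4: d²=49 > ρ²=36 → inactive
F = F_att + ΣF_rep = (17.4883,-16.2617)
p' = p + 1/20·F = (-5.1256,6.1869)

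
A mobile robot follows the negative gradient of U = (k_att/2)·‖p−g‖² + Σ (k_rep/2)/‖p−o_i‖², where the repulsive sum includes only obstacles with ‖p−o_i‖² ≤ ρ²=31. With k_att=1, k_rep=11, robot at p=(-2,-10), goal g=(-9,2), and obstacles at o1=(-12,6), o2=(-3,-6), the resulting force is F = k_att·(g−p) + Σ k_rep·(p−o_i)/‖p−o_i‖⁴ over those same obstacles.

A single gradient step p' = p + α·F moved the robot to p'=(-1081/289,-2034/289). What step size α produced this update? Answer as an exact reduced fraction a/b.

F_att = 1·(g−p) = 1·(-7,12) = (-7.0000,12.0000)
o1: d²=356 > ρ²=31 → inactive
o2: d²=17 ≤ ρ²=31; F_rep = 11·(1,-4)/17² = (0.0381,-0.1522)
F = F_att + ΣF_rep = (-6.9619,11.8478)
Δp = p'−p = (-1.7405,2.9619); α = Δx/Fx = (-503/289) / (-2012/289) = 1/4
check: Δy/Fy = (856/289) / (3424/289) = 1/4 ✓

α = 1/4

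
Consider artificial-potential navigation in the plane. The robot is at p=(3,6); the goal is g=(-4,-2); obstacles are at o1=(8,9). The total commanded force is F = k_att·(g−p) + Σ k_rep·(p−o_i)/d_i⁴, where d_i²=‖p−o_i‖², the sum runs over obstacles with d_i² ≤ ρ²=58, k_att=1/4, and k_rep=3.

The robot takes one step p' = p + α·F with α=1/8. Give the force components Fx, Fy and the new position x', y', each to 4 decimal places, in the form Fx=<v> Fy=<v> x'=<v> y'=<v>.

Fx=-1.7630 Fy=-2.0078 x'=2.7796 y'=5.7490

F_att = 1/4·(g−p) = 1/4·(-7,-8) = (-1.7500,-2.0000)
o1: d²=34 ≤ ρ²=58; F_rep = 3·(-5,-3)/34² = (-0.0130,-0.0078)
F = F_att + ΣF_rep = (-1.7630,-2.0078)
p' = p + 1/8·F = (2.7796,5.7490)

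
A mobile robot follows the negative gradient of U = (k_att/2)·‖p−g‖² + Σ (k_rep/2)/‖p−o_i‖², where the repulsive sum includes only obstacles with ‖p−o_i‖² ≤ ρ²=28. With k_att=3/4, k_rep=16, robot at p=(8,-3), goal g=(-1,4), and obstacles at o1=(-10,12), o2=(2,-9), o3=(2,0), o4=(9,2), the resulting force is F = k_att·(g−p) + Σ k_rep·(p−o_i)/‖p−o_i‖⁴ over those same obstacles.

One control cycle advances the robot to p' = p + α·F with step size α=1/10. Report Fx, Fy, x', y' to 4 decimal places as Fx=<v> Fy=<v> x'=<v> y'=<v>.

F_att = 3/4·(g−p) = 3/4·(-9,7) = (-6.7500,5.2500)
o1: d²=549 > ρ²=28 → inactive
o2: d²=72 > ρ²=28 → inactive
o3: d²=45 > ρ²=28 → inactive
o4: d²=26 ≤ ρ²=28; F_rep = 16·(-1,-5)/26² = (-0.0237,-0.1183)
F = F_att + ΣF_rep = (-6.7737,5.1317)
p' = p + 1/10·F = (7.3226,-2.4868)

Fx=-6.7737 Fy=5.1317 x'=7.3226 y'=-2.4868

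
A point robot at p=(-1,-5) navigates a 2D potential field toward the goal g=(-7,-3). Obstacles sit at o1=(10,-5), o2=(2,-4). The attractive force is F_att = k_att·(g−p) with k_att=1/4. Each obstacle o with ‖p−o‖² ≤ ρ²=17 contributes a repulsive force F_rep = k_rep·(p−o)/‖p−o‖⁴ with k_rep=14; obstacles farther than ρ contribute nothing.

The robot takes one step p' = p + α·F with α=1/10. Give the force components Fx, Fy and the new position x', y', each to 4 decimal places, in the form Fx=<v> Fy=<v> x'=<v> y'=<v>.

Fx=-1.9200 Fy=0.3600 x'=-1.1920 y'=-4.9640

F_att = 1/4·(g−p) = 1/4·(-6,2) = (-1.5000,0.5000)
o1: d²=121 > ρ²=17 → inactive
o2: d²=10 ≤ ρ²=17; F_rep = 14·(-3,-1)/10² = (-0.4200,-0.1400)
F = F_att + ΣF_rep = (-1.9200,0.3600)
p' = p + 1/10·F = (-1.1920,-4.9640)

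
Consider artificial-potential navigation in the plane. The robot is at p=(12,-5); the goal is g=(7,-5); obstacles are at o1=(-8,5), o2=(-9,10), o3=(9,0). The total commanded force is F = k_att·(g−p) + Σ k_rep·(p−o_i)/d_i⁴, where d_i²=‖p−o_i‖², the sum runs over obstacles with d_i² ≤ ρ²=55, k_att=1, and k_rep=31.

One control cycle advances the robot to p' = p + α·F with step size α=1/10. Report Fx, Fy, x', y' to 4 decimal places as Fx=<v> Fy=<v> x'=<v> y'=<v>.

F_att = 1·(g−p) = 1·(-5,0) = (-5.0000,0.0000)
o1: d²=500 > ρ²=55 → inactive
o2: d²=666 > ρ²=55 → inactive
o3: d²=34 ≤ ρ²=55; F_rep = 31·(3,-5)/34² = (0.0804,-0.1341)
F = F_att + ΣF_rep = (-4.9196,-0.1341)
p' = p + 1/10·F = (11.5080,-5.0134)

Fx=-4.9196 Fy=-0.1341 x'=11.5080 y'=-5.0134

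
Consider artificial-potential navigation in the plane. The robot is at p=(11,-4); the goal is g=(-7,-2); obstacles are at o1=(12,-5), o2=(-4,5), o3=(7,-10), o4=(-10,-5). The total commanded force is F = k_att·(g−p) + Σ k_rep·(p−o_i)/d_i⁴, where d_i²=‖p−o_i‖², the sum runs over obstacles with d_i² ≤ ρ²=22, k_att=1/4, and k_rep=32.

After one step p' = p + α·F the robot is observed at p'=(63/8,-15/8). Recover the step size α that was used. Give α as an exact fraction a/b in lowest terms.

F_att = 1/4·(g−p) = 1/4·(-18,2) = (-4.5000,0.5000)
o1: d²=2 ≤ ρ²=22; F_rep = 32·(-1,1)/2² = (-8.0000,8.0000)
o2: d²=306 > ρ²=22 → inactive
o3: d²=52 > ρ²=22 → inactive
o4: d²=442 > ρ²=22 → inactive
F = F_att + ΣF_rep = (-12.5000,8.5000)
Δp = p'−p = (-3.1250,2.1250); α = Δx/Fx = (-25/8) / (-25/2) = 1/4
check: Δy/Fy = (17/8) / (17/2) = 1/4 ✓

α = 1/4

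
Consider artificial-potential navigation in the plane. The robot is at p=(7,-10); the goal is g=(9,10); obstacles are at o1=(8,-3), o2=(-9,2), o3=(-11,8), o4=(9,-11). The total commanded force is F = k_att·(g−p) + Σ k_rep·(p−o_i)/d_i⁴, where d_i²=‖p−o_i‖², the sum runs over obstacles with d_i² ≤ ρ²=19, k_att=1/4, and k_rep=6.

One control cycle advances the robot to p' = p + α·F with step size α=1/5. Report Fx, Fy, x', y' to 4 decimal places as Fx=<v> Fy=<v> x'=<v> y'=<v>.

Fx=0.0200 Fy=5.2400 x'=7.0040 y'=-8.9520

F_att = 1/4·(g−p) = 1/4·(2,20) = (0.5000,5.0000)
o1: d²=50 > ρ²=19 → inactive
o2: d²=400 > ρ²=19 → inactive
o3: d²=648 > ρ²=19 → inactive
o4: d²=5 ≤ ρ²=19; F_rep = 6·(-2,1)/5² = (-0.4800,0.2400)
F = F_att + ΣF_rep = (0.0200,5.2400)
p' = p + 1/5·F = (7.0040,-8.9520)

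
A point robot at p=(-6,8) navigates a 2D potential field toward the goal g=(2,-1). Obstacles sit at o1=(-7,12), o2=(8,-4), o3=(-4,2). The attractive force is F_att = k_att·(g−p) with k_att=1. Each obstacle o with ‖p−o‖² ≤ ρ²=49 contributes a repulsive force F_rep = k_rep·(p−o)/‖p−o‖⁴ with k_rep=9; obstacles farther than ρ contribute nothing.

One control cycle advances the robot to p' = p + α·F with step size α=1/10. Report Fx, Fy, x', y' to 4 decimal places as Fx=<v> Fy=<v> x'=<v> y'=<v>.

F_att = 1·(g−p) = 1·(8,-9) = (8.0000,-9.0000)
o1: d²=17 ≤ ρ²=49; F_rep = 9·(1,-4)/17² = (0.0311,-0.1246)
o2: d²=340 > ρ²=49 → inactive
o3: d²=40 ≤ ρ²=49; F_rep = 9·(-2,6)/40² = (-0.0112,0.0338)
F = F_att + ΣF_rep = (8.0199,-9.0908)
p' = p + 1/10·F = (-5.1980,7.0909)

Fx=8.0199 Fy=-9.0908 x'=-5.1980 y'=7.0909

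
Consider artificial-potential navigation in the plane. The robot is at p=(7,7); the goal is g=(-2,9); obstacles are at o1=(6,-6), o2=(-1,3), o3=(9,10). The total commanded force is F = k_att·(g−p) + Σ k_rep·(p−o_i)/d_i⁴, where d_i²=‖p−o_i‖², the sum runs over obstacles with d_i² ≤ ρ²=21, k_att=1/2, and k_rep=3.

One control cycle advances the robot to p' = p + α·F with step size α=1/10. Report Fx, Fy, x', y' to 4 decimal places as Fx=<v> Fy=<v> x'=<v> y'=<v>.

F_att = 1/2·(g−p) = 1/2·(-9,2) = (-4.5000,1.0000)
o1: d²=170 > ρ²=21 → inactive
o2: d²=80 > ρ²=21 → inactive
o3: d²=13 ≤ ρ²=21; F_rep = 3·(-2,-3)/13² = (-0.0355,-0.0533)
F = F_att + ΣF_rep = (-4.5355,0.9467)
p' = p + 1/10·F = (6.5464,7.0947)

Fx=-4.5355 Fy=0.9467 x'=6.5464 y'=7.0947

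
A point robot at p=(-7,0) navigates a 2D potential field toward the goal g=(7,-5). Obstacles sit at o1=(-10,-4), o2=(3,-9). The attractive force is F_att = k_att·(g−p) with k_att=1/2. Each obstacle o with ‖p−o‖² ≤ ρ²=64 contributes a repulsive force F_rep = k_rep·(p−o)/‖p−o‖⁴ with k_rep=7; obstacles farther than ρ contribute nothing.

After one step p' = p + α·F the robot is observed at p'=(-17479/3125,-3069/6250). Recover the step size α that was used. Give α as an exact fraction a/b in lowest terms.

F_att = 1/2·(g−p) = 1/2·(14,-5) = (7.0000,-2.5000)
o1: d²=25 ≤ ρ²=64; F_rep = 7·(3,4)/25² = (0.0336,0.0448)
o2: d²=181 > ρ²=64 → inactive
F = F_att + ΣF_rep = (7.0336,-2.4552)
Δp = p'−p = (1.4067,-0.4910); α = Δx/Fx = (4396/3125) / (4396/625) = 1/5
check: Δy/Fy = (-3069/6250) / (-3069/1250) = 1/5 ✓

α = 1/5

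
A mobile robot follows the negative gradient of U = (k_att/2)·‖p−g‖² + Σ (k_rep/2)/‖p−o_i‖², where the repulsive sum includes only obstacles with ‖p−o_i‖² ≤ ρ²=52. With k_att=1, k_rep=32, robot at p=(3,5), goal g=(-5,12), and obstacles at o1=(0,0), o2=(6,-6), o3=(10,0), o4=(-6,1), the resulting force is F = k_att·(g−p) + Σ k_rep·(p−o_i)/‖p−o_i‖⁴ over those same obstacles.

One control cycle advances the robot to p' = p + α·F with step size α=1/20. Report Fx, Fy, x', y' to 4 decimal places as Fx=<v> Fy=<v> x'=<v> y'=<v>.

Fx=-7.9170 Fy=7.1384 x'=2.6042 y'=5.3569

F_att = 1·(g−p) = 1·(-8,7) = (-8.0000,7.0000)
o1: d²=34 ≤ ρ²=52; F_rep = 32·(3,5)/34² = (0.0830,0.1384)
o2: d²=130 > ρ²=52 → inactive
o3: d²=74 > ρ²=52 → inactive
o4: d²=97 > ρ²=52 → inactive
F = F_att + ΣF_rep = (-7.9170,7.1384)
p' = p + 1/20·F = (2.6042,5.3569)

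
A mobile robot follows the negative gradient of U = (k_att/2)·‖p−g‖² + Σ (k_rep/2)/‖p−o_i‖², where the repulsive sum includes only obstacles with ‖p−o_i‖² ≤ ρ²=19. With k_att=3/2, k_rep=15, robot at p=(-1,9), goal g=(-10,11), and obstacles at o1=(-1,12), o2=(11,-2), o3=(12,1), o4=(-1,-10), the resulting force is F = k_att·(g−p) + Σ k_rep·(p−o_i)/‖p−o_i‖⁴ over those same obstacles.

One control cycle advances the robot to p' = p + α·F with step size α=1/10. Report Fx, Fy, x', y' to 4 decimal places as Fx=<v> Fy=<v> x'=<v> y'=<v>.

F_att = 3/2·(g−p) = 3/2·(-9,2) = (-13.5000,3.0000)
o1: d²=9 ≤ ρ²=19; F_rep = 15·(0,-3)/9² = (0.0000,-0.5556)
o2: d²=265 > ρ²=19 → inactive
o3: d²=233 > ρ²=19 → inactive
o4: d²=361 > ρ²=19 → inactive
F = F_att + ΣF_rep = (-13.5000,2.4444)
p' = p + 1/10·F = (-2.3500,9.2444)

Fx=-13.5000 Fy=2.4444 x'=-2.3500 y'=9.2444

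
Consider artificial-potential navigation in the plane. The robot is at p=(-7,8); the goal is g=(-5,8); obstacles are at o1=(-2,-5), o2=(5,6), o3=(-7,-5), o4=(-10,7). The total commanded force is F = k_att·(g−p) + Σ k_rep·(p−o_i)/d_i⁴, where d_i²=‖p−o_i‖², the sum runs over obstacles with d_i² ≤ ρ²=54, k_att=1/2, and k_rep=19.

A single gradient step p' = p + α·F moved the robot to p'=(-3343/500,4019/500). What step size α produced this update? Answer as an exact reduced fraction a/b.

F_att = 1/2·(g−p) = 1/2·(2,0) = (1.0000,0.0000)
o1: d²=194 > ρ²=54 → inactive
o2: d²=148 > ρ²=54 → inactive
o3: d²=169 > ρ²=54 → inactive
o4: d²=10 ≤ ρ²=54; F_rep = 19·(3,1)/10² = (0.5700,0.1900)
F = F_att + ΣF_rep = (1.5700,0.1900)
Δp = p'−p = (0.3140,0.0380); α = Δx/Fx = (157/500) / (157/100) = 1/5
check: Δy/Fy = (19/500) / (19/100) = 1/5 ✓

α = 1/5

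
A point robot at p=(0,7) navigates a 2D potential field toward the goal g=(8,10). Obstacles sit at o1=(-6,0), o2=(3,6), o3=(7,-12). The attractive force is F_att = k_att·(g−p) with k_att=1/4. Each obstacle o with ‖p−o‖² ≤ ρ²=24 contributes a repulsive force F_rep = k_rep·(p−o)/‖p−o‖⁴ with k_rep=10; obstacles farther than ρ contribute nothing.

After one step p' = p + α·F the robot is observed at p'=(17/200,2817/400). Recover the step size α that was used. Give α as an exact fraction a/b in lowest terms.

α = 1/20

F_att = 1/4·(g−p) = 1/4·(8,3) = (2.0000,0.7500)
o1: d²=85 > ρ²=24 → inactive
o2: d²=10 ≤ ρ²=24; F_rep = 10·(-3,1)/10² = (-0.3000,0.1000)
o3: d²=410 > ρ²=24 → inactive
F = F_att + ΣF_rep = (1.7000,0.8500)
Δp = p'−p = (0.0850,0.0425); α = Δx/Fx = (17/200) / (17/10) = 1/20
check: Δy/Fy = (17/400) / (17/20) = 1/20 ✓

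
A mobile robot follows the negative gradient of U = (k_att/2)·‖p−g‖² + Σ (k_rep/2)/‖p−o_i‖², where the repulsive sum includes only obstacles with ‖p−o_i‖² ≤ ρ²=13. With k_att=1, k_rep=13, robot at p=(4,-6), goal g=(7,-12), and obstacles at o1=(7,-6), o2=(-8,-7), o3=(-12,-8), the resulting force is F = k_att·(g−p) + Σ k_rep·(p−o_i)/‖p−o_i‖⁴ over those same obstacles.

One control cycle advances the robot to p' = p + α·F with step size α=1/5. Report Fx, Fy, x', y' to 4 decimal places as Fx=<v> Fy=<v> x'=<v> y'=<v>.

F_att = 1·(g−p) = 1·(3,-6) = (3.0000,-6.0000)
o1: d²=9 ≤ ρ²=13; F_rep = 13·(-3,0)/9² = (-0.4815,0.0000)
o2: d²=145 > ρ²=13 → inactive
o3: d²=260 > ρ²=13 → inactive
F = F_att + ΣF_rep = (2.5185,-6.0000)
p' = p + 1/5·F = (4.5037,-7.2000)

Fx=2.5185 Fy=-6.0000 x'=4.5037 y'=-7.2000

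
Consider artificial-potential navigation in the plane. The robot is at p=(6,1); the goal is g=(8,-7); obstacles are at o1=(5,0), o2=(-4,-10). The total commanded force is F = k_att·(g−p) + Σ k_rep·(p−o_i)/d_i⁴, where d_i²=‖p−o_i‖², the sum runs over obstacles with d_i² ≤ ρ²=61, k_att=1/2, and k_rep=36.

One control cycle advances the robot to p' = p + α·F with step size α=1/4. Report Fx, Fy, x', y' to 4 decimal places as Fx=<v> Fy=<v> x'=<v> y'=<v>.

F_att = 1/2·(g−p) = 1/2·(2,-8) = (1.0000,-4.0000)
o1: d²=2 ≤ ρ²=61; F_rep = 36·(1,1)/2² = (9.0000,9.0000)
o2: d²=221 > ρ²=61 → inactive
F = F_att + ΣF_rep = (10.0000,5.0000)
p' = p + 1/4·F = (8.5000,2.2500)

Fx=10.0000 Fy=5.0000 x'=8.5000 y'=2.2500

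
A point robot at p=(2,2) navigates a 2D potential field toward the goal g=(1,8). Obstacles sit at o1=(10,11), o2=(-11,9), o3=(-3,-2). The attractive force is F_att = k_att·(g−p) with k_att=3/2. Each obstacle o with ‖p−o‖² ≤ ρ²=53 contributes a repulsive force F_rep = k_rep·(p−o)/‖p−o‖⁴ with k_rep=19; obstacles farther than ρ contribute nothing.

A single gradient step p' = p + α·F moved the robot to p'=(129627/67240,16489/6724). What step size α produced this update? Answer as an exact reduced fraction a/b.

F_att = 3/2·(g−p) = 3/2·(-1,6) = (-1.5000,9.0000)
o1: d²=145 > ρ²=53 → inactive
o2: d²=218 > ρ²=53 → inactive
o3: d²=41 ≤ ρ²=53; F_rep = 19·(5,4)/41² = (0.0565,0.0452)
F = F_att + ΣF_rep = (-1.4435,9.0452)
Δp = p'−p = (-0.0722,0.4523); α = Δx/Fx = (-4853/67240) / (-4853/3362) = 1/20
check: Δy/Fy = (3041/6724) / (15205/1681) = 1/20 ✓

α = 1/20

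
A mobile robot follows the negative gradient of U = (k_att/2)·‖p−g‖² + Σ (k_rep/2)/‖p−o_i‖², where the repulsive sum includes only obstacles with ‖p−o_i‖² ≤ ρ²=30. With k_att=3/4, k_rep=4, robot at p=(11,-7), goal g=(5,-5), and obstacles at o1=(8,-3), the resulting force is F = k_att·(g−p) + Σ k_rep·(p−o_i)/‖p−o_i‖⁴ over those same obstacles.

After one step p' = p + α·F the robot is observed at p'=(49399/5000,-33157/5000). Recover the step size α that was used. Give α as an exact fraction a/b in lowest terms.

F_att = 3/4·(g−p) = 3/4·(-6,2) = (-4.5000,1.5000)
o1: d²=25 ≤ ρ²=30; F_rep = 4·(3,-4)/25² = (0.0192,-0.0256)
F = F_att + ΣF_rep = (-4.4808,1.4744)
Δp = p'−p = (-1.1202,0.3686); α = Δx/Fx = (-5601/5000) / (-5601/1250) = 1/4
check: Δy/Fy = (1843/5000) / (1843/1250) = 1/4 ✓

α = 1/4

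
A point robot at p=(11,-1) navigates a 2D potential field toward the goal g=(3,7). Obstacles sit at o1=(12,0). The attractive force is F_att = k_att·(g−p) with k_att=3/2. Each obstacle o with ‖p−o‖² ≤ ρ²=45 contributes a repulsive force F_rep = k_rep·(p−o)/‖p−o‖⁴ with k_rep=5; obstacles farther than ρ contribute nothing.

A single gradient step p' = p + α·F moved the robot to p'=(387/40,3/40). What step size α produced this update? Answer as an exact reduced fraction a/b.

α = 1/10

F_att = 3/2·(g−p) = 3/2·(-8,8) = (-12.0000,12.0000)
o1: d²=2 ≤ ρ²=45; F_rep = 5·(-1,-1)/2² = (-1.2500,-1.2500)
F = F_att + ΣF_rep = (-13.2500,10.7500)
Δp = p'−p = (-1.3250,1.0750); α = Δx/Fx = (-53/40) / (-53/4) = 1/10
check: Δy/Fy = (43/40) / (43/4) = 1/10 ✓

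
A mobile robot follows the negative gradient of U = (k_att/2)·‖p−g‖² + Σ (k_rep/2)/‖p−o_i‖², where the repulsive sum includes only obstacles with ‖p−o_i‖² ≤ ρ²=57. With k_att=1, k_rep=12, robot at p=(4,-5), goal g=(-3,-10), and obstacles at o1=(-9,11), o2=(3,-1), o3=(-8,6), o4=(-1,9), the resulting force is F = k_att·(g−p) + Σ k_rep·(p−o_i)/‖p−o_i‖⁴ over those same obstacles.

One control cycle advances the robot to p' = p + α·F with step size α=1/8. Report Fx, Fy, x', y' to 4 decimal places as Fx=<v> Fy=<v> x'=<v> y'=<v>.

Fx=-6.9585 Fy=-5.1661 x'=3.1302 y'=-5.6458

F_att = 1·(g−p) = 1·(-7,-5) = (-7.0000,-5.0000)
o1: d²=425 > ρ²=57 → inactive
o2: d²=17 ≤ ρ²=57; F_rep = 12·(1,-4)/17² = (0.0415,-0.1661)
o3: d²=265 > ρ²=57 → inactive
o4: d²=221 > ρ²=57 → inactive
F = F_att + ΣF_rep = (-6.9585,-5.1661)
p' = p + 1/8·F = (3.1302,-5.6458)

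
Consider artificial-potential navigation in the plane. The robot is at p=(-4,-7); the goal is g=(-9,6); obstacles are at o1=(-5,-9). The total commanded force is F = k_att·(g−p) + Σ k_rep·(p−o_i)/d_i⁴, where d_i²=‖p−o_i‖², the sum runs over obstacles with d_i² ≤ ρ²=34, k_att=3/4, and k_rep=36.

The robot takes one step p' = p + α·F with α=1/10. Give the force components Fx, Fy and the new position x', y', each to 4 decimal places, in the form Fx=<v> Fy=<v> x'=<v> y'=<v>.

F_att = 3/4·(g−p) = 3/4·(-5,13) = (-3.7500,9.7500)
o1: d²=5 ≤ ρ²=34; F_rep = 36·(1,2)/5² = (1.4400,2.8800)
F = F_att + ΣF_rep = (-2.3100,12.6300)
p' = p + 1/10·F = (-4.2310,-5.7370)

Fx=-2.3100 Fy=12.6300 x'=-4.2310 y'=-5.7370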